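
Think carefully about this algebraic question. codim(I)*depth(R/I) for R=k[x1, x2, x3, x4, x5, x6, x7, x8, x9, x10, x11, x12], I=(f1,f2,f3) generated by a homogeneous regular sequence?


codim=3, depth=dim(R/I)=12-3=9
Product=3*9=27


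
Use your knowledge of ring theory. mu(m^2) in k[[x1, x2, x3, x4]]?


C(n+d-1,d)=C(5,2)=10


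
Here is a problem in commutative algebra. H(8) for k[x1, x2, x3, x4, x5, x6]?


C(d+n-1,n-1)=C(13,5)=1287


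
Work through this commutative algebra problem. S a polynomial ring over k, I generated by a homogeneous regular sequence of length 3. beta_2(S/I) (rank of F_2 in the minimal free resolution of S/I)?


Regular sequence => Koszul complex is the minimal free resolution.
Syz_1 minimally generated by Koszul relations f_i*e_j - f_j*e_i (i<j): mu(Syz_1) = beta_2 = C(m,2) = m(m-1)/2
m=3
3*2/2 = 3


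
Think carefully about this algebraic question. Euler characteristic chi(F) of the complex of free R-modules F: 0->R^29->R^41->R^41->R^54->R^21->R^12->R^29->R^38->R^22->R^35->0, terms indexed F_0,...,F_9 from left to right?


chi = sum (-1)^i * rank:
(-1)^0*29=29
(-1)^1*41=-41
(-1)^2*41=41
(-1)^3*54=-54
(-1)^4*21=21
(-1)^5*12=-12
(-1)^6*29=29
(-1)^7*38=-38
(-1)^8*22=22
(-1)^9*35=-35
chi=-38


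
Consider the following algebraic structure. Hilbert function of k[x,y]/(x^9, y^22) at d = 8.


k[x,y], I = (x^9, y^22), d = 8
Need i < 9 and d-i < 22.
Range: 0 <= i <= 8.
H(8) = 9


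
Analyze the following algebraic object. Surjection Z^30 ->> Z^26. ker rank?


rank(ker) = 30-26 = 4


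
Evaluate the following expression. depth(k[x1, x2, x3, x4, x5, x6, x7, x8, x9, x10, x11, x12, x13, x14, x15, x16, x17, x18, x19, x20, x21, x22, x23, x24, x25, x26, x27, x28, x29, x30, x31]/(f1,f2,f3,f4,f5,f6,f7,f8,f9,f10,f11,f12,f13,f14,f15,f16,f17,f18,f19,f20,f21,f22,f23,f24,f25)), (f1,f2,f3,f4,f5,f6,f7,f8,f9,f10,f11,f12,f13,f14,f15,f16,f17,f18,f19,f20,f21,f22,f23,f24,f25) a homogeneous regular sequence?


depth(R)=31
depth(R/I)=31-25=6


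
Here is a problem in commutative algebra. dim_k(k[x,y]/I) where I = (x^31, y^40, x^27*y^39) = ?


k[x,y]/I, I = (x^31, y^40, x^27*y^39)
Rect: 31x40=1240. Corner: (31-27)x(40-39)=4.
dim = 1240-4 = 1236


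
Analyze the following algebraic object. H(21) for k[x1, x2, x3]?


C(d+n-1,n-1)=C(23,2)=253


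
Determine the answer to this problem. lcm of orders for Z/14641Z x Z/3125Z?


Exponent = lcm of the cyclic orders; pairwise coprime => product.
11^4*5^5=14641*3125=45753125


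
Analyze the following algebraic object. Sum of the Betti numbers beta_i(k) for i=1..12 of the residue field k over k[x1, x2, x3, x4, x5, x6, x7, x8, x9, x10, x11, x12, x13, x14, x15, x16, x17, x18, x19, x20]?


Koszul resolution: beta_i(k)=C(n,i), n=20
C(20,1)=20, C(20,2)=190, C(20,3)=1140, C(20,4)=4845, C(20,5)=15504, C(20,6)=38760, C(20,7)=77520, C(20,8)=125970, C(20,9)=167960, C(20,10)=184756, C(20,11)=167960, C(20,12)=125970
Sum=910595


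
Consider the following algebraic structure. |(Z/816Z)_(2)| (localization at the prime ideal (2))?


2-primary part: 816=2^4*51
Size=2^4=16


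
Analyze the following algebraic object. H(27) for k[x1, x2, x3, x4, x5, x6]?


C(d+n-1,n-1)=C(32,5)=201376


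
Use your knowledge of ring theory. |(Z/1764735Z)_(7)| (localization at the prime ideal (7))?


7-primary part: 1764735=7^6*15
Size=7^6=117649


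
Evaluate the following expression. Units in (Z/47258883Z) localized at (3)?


Local ring = Z/19683Z.
phi(19683) = 3^8*(3-1) = 13122


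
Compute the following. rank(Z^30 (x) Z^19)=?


rank(M(x)N) = rank(M)*rank(N)
30*19 = 570


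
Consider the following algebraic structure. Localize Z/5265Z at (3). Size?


3-primary part: 5265=3^4*65
Size=3^4=81


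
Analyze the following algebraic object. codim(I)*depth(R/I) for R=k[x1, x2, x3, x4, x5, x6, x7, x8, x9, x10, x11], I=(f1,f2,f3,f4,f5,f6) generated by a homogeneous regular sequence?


codim=6, depth=dim(R/I)=11-6=5
Product=6*5=30


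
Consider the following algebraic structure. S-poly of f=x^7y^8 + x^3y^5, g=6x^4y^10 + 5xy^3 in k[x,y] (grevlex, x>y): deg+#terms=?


LT(f)=x^7y^8, LT(g)=6x^4y^10
lcm(LM)=x^7y^10
S(f,g) (scaled by 6 to clear denominators) = 6y^2*f - x^3*g = 6x^3y^7 - 5x^4y^3
2 terms, deg 10.
10+2=12


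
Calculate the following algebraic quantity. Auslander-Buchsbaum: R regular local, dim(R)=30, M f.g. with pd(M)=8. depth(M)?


pd+depth=depth(R)=30
depth=30-8=22


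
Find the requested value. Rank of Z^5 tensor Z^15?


rank(M(x)N) = rank(M)*rank(N)
5*15 = 75


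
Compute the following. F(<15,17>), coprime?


gcd(15,17)=1 => F=ab-a-b=15*17-15-17=255-32=223


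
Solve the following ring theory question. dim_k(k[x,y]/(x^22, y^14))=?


Basis: x^i*y^j, i<22, j<14
22*14=308


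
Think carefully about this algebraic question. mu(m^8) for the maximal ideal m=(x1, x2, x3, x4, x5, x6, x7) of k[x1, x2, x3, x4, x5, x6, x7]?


Graded Nakayama: mu(m^d) = dim_k (m^d/m^(d+1)) = #degree-8 monomials in 7 vars
C(n+d-1,d)=C(14,8)=3003


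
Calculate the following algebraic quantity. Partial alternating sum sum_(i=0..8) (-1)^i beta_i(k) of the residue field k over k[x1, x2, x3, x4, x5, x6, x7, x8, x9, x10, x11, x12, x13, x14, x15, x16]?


Koszul resolution: beta_i(k)=C(n,i), n=16
sum_(i=0..p) (-1)^i C(n,i) = (-1)^p C(n-1,p)
(-1)^8*C(15,8) = (-1)^8*6435 = 6435


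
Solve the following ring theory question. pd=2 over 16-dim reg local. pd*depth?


pd+depth=16
depth=16-2=14
pd*depth=2*14=28


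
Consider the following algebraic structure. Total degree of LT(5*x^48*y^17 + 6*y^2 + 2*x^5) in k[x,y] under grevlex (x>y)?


LT: 5*x^48*y^17
deg_x=48, deg_y=17
Total=48+17=65


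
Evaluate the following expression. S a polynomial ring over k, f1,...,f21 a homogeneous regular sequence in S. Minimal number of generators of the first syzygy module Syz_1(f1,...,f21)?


Regular sequence => Koszul complex is the minimal free resolution.
Syz_1 minimally generated by Koszul relations f_i*e_j - f_j*e_i (i<j): mu(Syz_1) = beta_2 = C(m,2) = m(m-1)/2
m=21
21*20/2 = 210


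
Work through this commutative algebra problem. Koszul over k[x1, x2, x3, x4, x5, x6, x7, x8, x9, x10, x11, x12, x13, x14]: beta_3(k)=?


C(n,i)=C(14,3)=364


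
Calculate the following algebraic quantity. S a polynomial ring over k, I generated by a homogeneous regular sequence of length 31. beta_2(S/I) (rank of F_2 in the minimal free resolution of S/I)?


Regular sequence => Koszul complex is the minimal free resolution.
Syz_1 minimally generated by Koszul relations f_i*e_j - f_j*e_i (i<j): mu(Syz_1) = beta_2 = C(m,2) = m(m-1)/2
m=31
31*30/2 = 465


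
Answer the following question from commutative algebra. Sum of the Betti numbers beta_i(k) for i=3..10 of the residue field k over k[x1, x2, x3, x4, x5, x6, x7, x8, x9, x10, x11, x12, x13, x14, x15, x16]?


Koszul resolution: beta_i(k)=C(n,i), n=16
C(16,3)=560, C(16,4)=1820, C(16,5)=4368, C(16,6)=8008, C(16,7)=11440, C(16,8)=12870, C(16,9)=11440, C(16,10)=8008
Sum=58514


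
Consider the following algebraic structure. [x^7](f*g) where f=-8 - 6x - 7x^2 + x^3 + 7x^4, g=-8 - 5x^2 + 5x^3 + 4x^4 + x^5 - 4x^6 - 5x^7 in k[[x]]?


[x^7] = sum a_i*b_j, i+j=7
  -8*-5=40
  -6*-4=24
  -7*1=-7
  1*4=4
  7*5=35
Sum=96


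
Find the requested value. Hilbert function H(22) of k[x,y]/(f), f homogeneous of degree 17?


H(t)=d for t>=d-1.
d=17, t=22
H(22)=17


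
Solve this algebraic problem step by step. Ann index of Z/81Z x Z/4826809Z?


Exponent = lcm of the cyclic orders; pairwise coprime => product.
3^4*13^6=81*4826809=390971529


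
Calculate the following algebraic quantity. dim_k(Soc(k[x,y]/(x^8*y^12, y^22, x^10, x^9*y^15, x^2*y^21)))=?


Socle = ann(m) = span of standard monomials u with x*u, y*u in I (staircase corners).
Redundant generators: x^9*y^15
Minimal generators: x^10, x^8*y^12, x^2*y^21, y^22
Corners: xy^21, x^7y^20, x^9y^11
Socle dim=3


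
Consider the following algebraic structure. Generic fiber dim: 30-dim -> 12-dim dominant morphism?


dim(fiber)=dim(X)-dim(Y)=30-12=18


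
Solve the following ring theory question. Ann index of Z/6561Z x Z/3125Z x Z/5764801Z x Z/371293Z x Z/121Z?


Exponent = lcm of the cyclic orders; pairwise coprime => product.
3^8*5^5*7^8*13^5*11^2=6561*3125*5764801*371293*121=5310146604398676665625


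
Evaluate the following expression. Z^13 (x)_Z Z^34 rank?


rank(M(x)N) = rank(M)*rank(N)
13*34 = 442


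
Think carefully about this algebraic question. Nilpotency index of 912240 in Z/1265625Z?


912240^k mod 1265625:
k=1: 912240
k=2: 473850
k=3: 830250
k=4: 556875
k=5: 759375
k=6: 0
First zero at k = 6


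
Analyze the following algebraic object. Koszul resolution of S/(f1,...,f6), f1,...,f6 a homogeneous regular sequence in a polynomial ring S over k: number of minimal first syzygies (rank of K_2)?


Regular sequence => Koszul complex is the minimal free resolution.
Syz_1 minimally generated by Koszul relations f_i*e_j - f_j*e_i (i<j): mu(Syz_1) = beta_2 = C(m,2) = m(m-1)/2
m=6
6*5/2 = 15


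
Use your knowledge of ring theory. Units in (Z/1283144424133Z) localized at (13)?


Local ring = Z/10604499373Z.
phi(10604499373) = 13^8*(13-1) = 9788768652


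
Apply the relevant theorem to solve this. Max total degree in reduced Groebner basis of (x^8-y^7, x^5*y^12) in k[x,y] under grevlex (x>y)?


LT(f1)=x^8, LT(f2)=x^5y^12, lcm=x^8y^12
S(f1,f2) = y^12*f1 - x^3*f2 = -y^19
Reduced GB = {f1, f2, y^19}; degrees 8, 17, 19
Max = 19


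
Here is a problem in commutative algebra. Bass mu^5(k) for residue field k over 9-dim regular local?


C(n,i)=C(9,5)=126


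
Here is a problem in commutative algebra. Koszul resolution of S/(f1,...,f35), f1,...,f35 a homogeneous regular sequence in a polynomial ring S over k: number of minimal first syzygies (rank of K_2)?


Regular sequence => Koszul complex is the minimal free resolution.
Syz_1 minimally generated by Koszul relations f_i*e_j - f_j*e_i (i<j): mu(Syz_1) = beta_2 = C(m,2) = m(m-1)/2
m=35
35*34/2 = 595


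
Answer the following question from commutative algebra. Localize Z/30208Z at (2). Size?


2-primary part: 30208=2^9*59
Size=2^9=512


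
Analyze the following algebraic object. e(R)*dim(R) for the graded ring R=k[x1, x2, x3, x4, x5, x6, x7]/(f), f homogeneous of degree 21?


e(R)=deg(f)=21, dim(R)=7-1=6
e*dim=21*6=126


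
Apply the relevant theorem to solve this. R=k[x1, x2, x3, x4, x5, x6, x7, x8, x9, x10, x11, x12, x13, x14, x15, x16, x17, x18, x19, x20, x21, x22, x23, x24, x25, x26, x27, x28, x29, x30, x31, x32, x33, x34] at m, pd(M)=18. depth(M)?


pd+depth=depth(R)=34
depth=34-18=16


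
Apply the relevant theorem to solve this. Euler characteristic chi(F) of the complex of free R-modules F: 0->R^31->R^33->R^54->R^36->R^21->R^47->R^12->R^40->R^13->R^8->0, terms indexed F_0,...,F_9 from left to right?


chi = sum (-1)^i * rank:
(-1)^0*31=31
(-1)^1*33=-33
(-1)^2*54=54
(-1)^3*36=-36
(-1)^4*21=21
(-1)^5*47=-47
(-1)^6*12=12
(-1)^7*40=-40
(-1)^8*13=13
(-1)^9*8=-8
chi=-33


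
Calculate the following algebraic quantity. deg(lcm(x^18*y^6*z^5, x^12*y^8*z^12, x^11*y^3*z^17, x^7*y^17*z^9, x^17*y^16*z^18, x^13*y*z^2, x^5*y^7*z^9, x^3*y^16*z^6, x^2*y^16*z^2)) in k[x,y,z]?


lcm = componentwise max:
x: max(18,12,11,7,17,13,5,3,2)=18
y: max(6,8,3,17,16,1,7,16,16)=17
z: max(5,12,17,9,18,2,9,6,2)=18
Total=18+17+18=53


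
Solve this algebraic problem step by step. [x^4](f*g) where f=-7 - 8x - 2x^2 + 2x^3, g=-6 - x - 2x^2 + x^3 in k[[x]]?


[x^4] = sum a_i*b_j, i+j=4
  -8*1=-8
  -2*-2=4
  2*-1=-2
Sum=-6


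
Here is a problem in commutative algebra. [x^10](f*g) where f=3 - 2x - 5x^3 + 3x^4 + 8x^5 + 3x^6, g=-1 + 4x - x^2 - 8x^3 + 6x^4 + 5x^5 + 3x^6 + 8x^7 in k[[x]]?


[x^10] = sum a_i*b_j, i+j=10
  -5*8=-40
  3*3=9
  8*5=40
  3*6=18
Sum=27


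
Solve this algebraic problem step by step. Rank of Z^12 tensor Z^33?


rank(M(x)N) = rank(M)*rank(N)
12*33 = 396


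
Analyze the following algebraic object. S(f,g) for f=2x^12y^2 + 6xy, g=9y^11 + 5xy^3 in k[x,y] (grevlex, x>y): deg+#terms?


LT(f)=2x^12y^2, LT(g)=9y^11
lcm(LM)=x^12y^11
S(f,g) (scaled by 18 to clear denominators) = 9y^9*f - 2x^12*g = -10x^13y^3 + 54xy^10
2 terms, deg 16.
16+2=18


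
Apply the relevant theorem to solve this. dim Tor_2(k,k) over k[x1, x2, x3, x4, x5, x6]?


Koszul: C(n,i)=C(6,2)=15


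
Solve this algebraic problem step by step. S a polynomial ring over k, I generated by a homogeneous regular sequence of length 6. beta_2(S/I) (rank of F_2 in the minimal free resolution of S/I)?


Regular sequence => Koszul complex is the minimal free resolution.
Syz_1 minimally generated by Koszul relations f_i*e_j - f_j*e_i (i<j): mu(Syz_1) = beta_2 = C(m,2) = m(m-1)/2
m=6
6*5/2 = 15


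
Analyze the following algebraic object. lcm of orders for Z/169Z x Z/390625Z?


Exponent = lcm of the cyclic orders; pairwise coprime => product.
13^2*5^8=169*390625=66015625


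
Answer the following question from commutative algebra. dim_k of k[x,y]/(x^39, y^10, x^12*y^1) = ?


k[x,y]/I, I = (x^39, y^10, x^12*y^1)
Rect: 39x10=390. Corner: (39-12)x(10-1)=243.
dim = 390-243 = 147


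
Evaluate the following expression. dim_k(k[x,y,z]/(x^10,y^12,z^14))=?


Basis: x^iy^jz^k, i<10,j<12,k<14
10*12*14=1680


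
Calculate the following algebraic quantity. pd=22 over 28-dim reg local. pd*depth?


pd+depth=28
depth=28-22=6
pd*depth=22*6=132


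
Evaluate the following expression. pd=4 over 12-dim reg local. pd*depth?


pd+depth=12
depth=12-4=8
pd*depth=4*8=32


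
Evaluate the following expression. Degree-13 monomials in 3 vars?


C(d+n-1,n-1)=C(15,2)=105


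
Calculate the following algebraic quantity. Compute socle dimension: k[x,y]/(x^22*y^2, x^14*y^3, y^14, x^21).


Socle = ann(m) = span of standard monomials u with x*u, y*u in I (staircase corners).
Redundant generators: x^22*y^2
Minimal generators: x^21, x^14*y^3, y^14
Corners: x^13y^13, x^20y^2
Socle dim=2


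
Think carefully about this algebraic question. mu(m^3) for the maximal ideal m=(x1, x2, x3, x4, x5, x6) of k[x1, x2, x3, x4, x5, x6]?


Graded Nakayama: mu(m^d) = dim_k (m^d/m^(d+1)) = #degree-3 monomials in 6 vars
C(n+d-1,d)=C(8,3)=56


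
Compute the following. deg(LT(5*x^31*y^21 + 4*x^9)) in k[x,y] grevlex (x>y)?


LT: 5*x^31*y^21
deg_x=31, deg_y=21
Total=31+21=52


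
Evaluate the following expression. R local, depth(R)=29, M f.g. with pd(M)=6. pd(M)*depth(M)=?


pd+depth=29
depth=29-6=23
pd*depth=6*23=138


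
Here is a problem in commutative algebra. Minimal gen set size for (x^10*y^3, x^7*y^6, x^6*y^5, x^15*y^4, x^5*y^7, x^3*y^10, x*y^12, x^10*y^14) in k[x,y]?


Remove redundant (divisible by others).
x^7*y^6 redundant.
x^15*y^4 redundant.
x^10*y^14 redundant.
Min: x^10*y^3, x^6*y^5, x^5*y^7, x^3*y^10, x*y^12
Count=5


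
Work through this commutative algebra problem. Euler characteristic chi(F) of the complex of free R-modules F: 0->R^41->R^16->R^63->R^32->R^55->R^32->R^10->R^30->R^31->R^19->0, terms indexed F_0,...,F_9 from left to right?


chi = sum (-1)^i * rank:
(-1)^0*41=41
(-1)^1*16=-16
(-1)^2*63=63
(-1)^3*32=-32
(-1)^4*55=55
(-1)^5*32=-32
(-1)^6*10=10
(-1)^7*30=-30
(-1)^8*31=31
(-1)^9*19=-19
chi=71


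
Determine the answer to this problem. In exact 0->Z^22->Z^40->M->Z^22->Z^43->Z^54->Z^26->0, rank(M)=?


Alt sum=0:
(-1)^0*22 + (-1)^1*40 + (-1)^2*? + (-1)^3*22 + (-1)^4*43 + (-1)^5*54 + (-1)^6*26=0
rank(M)=25


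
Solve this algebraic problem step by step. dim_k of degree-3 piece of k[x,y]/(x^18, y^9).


k[x,y], I = (x^18, y^9), d = 3
Need i < 18 and d-i < 9.
Range: 0 <= i <= 3.
H(3) = 4


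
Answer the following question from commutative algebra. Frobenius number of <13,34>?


gcd(13,34)=1 => F=ab-a-b=13*34-13-34=442-47=395


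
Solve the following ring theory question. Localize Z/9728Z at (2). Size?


2-primary part: 9728=2^9*19
Size=2^9=512


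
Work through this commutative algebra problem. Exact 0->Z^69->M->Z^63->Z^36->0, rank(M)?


Alt sum=0:
(-1)^0*69 + (-1)^1*? + (-1)^2*63 + (-1)^3*36=0
rank(M)=96


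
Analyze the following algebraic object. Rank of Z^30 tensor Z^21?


rank(M(x)N) = rank(M)*rank(N)
30*21 = 630


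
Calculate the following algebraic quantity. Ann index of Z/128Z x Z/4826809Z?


Exponent = lcm of the cyclic orders; pairwise coprime => product.
2^7*13^6=128*4826809=617831552


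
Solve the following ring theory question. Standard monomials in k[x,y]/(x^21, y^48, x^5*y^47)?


k[x,y]/I, I = (x^21, y^48, x^5*y^47)
Rect: 21x48=1008. Corner: (21-5)x(48-47)=16.
dim = 1008-16 = 992


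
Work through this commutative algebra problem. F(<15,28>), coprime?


gcd(15,28)=1 => F=ab-a-b=15*28-15-28=420-43=377


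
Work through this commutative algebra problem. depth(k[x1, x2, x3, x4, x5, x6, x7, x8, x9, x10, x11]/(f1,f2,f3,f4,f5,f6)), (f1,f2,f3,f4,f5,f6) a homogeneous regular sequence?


depth(R)=11
depth(R/I)=11-6=5


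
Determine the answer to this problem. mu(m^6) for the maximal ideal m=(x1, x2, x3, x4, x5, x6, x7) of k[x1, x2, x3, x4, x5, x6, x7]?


Graded Nakayama: mu(m^d) = dim_k (m^d/m^(d+1)) = #degree-6 monomials in 7 vars
C(n+d-1,d)=C(12,6)=924


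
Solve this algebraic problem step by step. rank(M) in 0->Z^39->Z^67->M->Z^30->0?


Alt sum=0:
(-1)^0*39 + (-1)^1*67 + (-1)^2*? + (-1)^3*30=0
rank(M)=58


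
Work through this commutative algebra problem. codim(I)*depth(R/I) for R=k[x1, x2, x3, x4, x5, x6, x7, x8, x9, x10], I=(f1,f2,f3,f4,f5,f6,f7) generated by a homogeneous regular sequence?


codim=7, depth=dim(R/I)=10-7=3
Product=7*3=21


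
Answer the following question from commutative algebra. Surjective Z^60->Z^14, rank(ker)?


rank(ker) = 60-14 = 46


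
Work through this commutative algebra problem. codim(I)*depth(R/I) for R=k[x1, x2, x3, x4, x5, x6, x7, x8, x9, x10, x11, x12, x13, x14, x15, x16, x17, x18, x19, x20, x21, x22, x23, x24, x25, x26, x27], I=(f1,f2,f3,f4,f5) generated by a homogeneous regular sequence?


codim=5, depth=dim(R/I)=27-5=22
Product=5*22=110


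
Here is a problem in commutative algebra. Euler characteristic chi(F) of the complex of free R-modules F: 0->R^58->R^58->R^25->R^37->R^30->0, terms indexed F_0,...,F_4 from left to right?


chi = sum (-1)^i * rank:
(-1)^0*58=58
(-1)^1*58=-58
(-1)^2*25=25
(-1)^3*37=-37
(-1)^4*30=30
chi=18


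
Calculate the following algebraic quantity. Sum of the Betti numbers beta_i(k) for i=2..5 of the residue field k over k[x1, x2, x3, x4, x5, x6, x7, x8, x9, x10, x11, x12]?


Koszul resolution: beta_i(k)=C(n,i), n=12
C(12,2)=66, C(12,3)=220, C(12,4)=495, C(12,5)=792
Sum=1573


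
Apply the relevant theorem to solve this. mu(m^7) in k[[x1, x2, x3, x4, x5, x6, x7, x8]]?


C(n+d-1,d)=C(14,7)=3432


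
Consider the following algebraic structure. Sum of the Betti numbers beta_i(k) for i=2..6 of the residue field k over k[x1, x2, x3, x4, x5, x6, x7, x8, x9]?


Koszul resolution: beta_i(k)=C(n,i), n=9
C(9,2)=36, C(9,3)=84, C(9,4)=126, C(9,5)=126, C(9,6)=84
Sum=456


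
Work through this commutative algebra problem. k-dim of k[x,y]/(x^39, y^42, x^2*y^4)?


k[x,y]/I, I = (x^39, y^42, x^2*y^4)
Rect: 39x42=1638. Corner: (39-2)x(42-4)=1406.
dim = 1638-1406 = 232


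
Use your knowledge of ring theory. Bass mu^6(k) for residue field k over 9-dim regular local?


C(n,i)=C(9,6)=84


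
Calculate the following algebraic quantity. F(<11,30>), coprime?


gcd(11,30)=1 => F=ab-a-b=11*30-11-30=330-41=289


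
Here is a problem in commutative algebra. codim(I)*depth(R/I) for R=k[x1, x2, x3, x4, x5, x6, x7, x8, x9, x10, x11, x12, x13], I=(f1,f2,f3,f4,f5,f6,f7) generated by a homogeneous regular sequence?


codim=7, depth=dim(R/I)=13-7=6
Product=7*6=42


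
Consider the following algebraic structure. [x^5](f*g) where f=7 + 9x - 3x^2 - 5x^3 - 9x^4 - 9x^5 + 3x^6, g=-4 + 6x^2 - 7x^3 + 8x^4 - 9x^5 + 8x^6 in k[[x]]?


[x^5] = sum a_i*b_j, i+j=5
  7*-9=-63
  9*8=72
  -3*-7=21
  -5*6=-30
  -9*-4=36
Sum=36


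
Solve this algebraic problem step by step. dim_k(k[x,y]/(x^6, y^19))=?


Basis: x^i*y^j, i<6, j<19
6*19=114


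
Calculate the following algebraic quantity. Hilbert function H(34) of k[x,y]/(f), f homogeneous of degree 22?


H(t)=d for t>=d-1.
d=22, t=34
H(34)=22


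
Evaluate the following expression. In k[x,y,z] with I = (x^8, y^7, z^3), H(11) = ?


Need i<8, j<7, k<3 with i+j+k=11.
For each i, j ranges over max(0,11-i-2)..min(6,11-i):
  i=0: j in [9,6] -> 0
  i=1: j in [8,6] -> 0
  i=2: j in [7,6] -> 0
  i=3: j in [6,6] -> 1
  i=4: j in [5,6] -> 2
  i=5: j in [4,6] -> 3
  i=6: j in [3,5] -> 3
  i=7: j in [2,4] -> 3
H(11) = 0+0+0+1+2+3+3+3 = 12


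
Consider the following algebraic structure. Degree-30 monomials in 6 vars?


C(d+n-1,n-1)=C(35,5)=324632


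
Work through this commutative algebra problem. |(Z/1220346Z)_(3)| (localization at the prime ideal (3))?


3-primary part: 1220346=3^9*62
Size=3^9=19683


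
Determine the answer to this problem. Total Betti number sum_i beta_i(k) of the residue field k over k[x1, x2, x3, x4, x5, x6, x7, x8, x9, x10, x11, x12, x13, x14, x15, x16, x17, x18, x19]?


Koszul resolution: beta_i(k)=C(n,i), n=19
sum_i C(19,i) = 2^19 = 524288


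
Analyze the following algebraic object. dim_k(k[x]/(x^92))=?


Basis: 1,x,...,x^91
dim=92


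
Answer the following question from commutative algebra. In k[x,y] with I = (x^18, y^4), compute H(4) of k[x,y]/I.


k[x,y], I = (x^18, y^4), d = 4
Need i < 18 and d-i < 4.
Range: 1 <= i <= 4.
H(4) = 4


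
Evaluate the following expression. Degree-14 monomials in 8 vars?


C(d+n-1,n-1)=C(21,7)=116280


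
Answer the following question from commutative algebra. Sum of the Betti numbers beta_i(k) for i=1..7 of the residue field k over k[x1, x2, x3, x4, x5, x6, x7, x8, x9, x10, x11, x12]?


Koszul resolution: beta_i(k)=C(n,i), n=12
C(12,1)=12, C(12,2)=66, C(12,3)=220, C(12,4)=495, C(12,5)=792, C(12,6)=924, C(12,7)=792
Sum=3301


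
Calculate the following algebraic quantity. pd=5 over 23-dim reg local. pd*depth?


pd+depth=23
depth=23-5=18
pd*depth=5*18=90


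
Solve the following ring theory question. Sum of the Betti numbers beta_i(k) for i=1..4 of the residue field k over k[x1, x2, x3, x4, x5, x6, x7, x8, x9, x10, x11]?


Koszul resolution: beta_i(k)=C(n,i), n=11
C(11,1)=11, C(11,2)=55, C(11,3)=165, C(11,4)=330
Sum=561


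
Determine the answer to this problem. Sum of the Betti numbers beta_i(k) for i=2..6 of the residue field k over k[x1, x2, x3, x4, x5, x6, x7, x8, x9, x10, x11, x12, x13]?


Koszul resolution: beta_i(k)=C(n,i), n=13
C(13,2)=78, C(13,3)=286, C(13,4)=715, C(13,5)=1287, C(13,6)=1716
Sum=4082


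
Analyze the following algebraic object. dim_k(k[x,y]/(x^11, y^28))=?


Basis: x^i*y^j, i<11, j<28
11*28=308


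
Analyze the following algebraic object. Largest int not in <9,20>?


gcd(9,20)=1 => F=ab-a-b=9*20-9-20=180-29=151


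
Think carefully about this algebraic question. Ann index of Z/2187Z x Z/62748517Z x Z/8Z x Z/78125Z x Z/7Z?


Exponent = lcm of the cyclic orders; pairwise coprime => product.
3^7*13^7*2^3*5^7*7^1=2187*62748517*8*78125*7=600385654220625000


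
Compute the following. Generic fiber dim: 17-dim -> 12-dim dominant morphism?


dim(fiber)=dim(X)-dim(Y)=17-12=5


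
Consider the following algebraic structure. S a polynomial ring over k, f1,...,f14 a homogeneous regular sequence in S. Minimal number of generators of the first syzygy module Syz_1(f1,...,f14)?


Regular sequence => Koszul complex is the minimal free resolution.
Syz_1 minimally generated by Koszul relations f_i*e_j - f_j*e_i (i<j): mu(Syz_1) = beta_2 = C(m,2) = m(m-1)/2
m=14
14*13/2 = 91


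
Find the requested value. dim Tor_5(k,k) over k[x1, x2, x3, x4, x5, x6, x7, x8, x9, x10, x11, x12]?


Koszul: C(n,i)=C(12,5)=792


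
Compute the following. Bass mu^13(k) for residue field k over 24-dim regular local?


C(n,i)=C(24,13)=2496144


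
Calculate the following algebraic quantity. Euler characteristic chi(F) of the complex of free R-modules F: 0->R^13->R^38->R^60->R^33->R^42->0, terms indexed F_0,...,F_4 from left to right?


chi = sum (-1)^i * rank:
(-1)^0*13=13
(-1)^1*38=-38
(-1)^2*60=60
(-1)^3*33=-33
(-1)^4*42=42
chi=44


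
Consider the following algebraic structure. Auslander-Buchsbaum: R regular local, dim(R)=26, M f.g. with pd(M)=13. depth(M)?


pd+depth=depth(R)=26
depth=26-13=13


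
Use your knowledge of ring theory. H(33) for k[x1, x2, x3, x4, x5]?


C(d+n-1,n-1)=C(37,4)=66045


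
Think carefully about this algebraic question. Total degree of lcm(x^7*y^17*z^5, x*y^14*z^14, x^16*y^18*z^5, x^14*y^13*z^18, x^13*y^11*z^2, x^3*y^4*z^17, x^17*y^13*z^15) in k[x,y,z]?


lcm = componentwise max:
x: max(7,1,16,14,13,3,17)=17
y: max(17,14,18,13,11,4,13)=18
z: max(5,14,5,18,2,17,15)=18
Total=17+18+18=53


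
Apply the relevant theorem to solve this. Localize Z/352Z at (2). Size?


2-primary part: 352=2^5*11
Size=2^5=32


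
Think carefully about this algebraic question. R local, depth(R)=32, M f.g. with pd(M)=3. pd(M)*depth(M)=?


pd+depth=32
depth=32-3=29
pd*depth=3*29=87


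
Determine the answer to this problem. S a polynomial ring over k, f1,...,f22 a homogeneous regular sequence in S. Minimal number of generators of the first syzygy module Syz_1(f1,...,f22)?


Regular sequence => Koszul complex is the minimal free resolution.
Syz_1 minimally generated by Koszul relations f_i*e_j - f_j*e_i (i<j): mu(Syz_1) = beta_2 = C(m,2) = m(m-1)/2
m=22
22*21/2 = 231


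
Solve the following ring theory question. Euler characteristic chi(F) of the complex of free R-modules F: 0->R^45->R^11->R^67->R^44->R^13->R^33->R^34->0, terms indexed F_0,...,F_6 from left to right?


chi = sum (-1)^i * rank:
(-1)^0*45=45
(-1)^1*11=-11
(-1)^2*67=67
(-1)^3*44=-44
(-1)^4*13=13
(-1)^5*33=-33
(-1)^6*34=34
chi=71


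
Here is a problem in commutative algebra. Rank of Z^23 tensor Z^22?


rank(M(x)N) = rank(M)*rank(N)
23*22 = 506


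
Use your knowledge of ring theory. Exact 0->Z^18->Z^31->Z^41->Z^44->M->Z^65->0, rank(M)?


Alt sum=0:
(-1)^0*18 + (-1)^1*31 + (-1)^2*41 + (-1)^3*44 + (-1)^4*? + (-1)^5*65=0
rank(M)=81


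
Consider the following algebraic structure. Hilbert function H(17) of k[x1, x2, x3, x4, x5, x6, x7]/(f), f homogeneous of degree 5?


C(23,6)-C(18,6)=100947-18564=82383


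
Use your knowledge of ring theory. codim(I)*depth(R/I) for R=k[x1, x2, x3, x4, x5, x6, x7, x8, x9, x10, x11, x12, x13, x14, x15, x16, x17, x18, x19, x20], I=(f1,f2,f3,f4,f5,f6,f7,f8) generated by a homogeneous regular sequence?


codim=8, depth=dim(R/I)=20-8=12
Product=8*12=96


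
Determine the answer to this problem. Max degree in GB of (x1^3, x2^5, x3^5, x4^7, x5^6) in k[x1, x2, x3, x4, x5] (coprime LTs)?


Pure powers, coprime LTs => already GB.
Degrees: 3, 5, 5, 7, 6
Max=7


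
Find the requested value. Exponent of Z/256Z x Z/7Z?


Exponent = lcm of the cyclic orders; pairwise coprime => product.
2^8*7^1=256*7=1792


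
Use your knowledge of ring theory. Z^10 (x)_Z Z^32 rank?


rank(M(x)N) = rank(M)*rank(N)
10*32 = 320


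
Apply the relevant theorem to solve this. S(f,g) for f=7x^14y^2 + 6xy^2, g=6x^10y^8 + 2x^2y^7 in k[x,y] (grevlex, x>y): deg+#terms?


LT(f)=7x^14y^2, LT(g)=6x^10y^8
lcm(LM)=x^14y^8
S(f,g) (scaled by 42 to clear denominators) = 6y^6*f - 7x^4*g = -14x^6y^7 + 36xy^8
2 terms, deg 13.
13+2=15


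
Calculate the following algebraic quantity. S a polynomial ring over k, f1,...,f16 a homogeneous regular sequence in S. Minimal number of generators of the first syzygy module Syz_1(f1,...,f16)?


Regular sequence => Koszul complex is the minimal free resolution.
Syz_1 minimally generated by Koszul relations f_i*e_j - f_j*e_i (i<j): mu(Syz_1) = beta_2 = C(m,2) = m(m-1)/2
m=16
16*15/2 = 120


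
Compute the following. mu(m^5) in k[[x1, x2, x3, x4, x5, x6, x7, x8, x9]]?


C(n+d-1,d)=C(13,5)=1287


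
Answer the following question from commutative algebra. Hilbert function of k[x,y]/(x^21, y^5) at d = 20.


k[x,y], I = (x^21, y^5), d = 20
Need i < 21 and d-i < 5.
Range: 16 <= i <= 20.
H(20) = 5


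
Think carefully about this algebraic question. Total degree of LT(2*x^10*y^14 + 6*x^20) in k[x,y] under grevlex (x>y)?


LT: 2*x^10*y^14
deg_x=10, deg_y=14
Total=10+14=24


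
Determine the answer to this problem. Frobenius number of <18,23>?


gcd(18,23)=1 => F=ab-a-b=18*23-18-23=414-41=373


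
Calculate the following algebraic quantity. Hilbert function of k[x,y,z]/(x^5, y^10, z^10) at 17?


Need i<5, j<10, k<10 with i+j+k=17.
For each i, j ranges over max(0,17-i-9)..min(9,17-i):
  i=0: j in [8,9] -> 2
  i=1: j in [7,9] -> 3
  i=2: j in [6,9] -> 4
  i=3: j in [5,9] -> 5
  i=4: j in [4,9] -> 6
H(17) = 2+3+4+5+6 = 20


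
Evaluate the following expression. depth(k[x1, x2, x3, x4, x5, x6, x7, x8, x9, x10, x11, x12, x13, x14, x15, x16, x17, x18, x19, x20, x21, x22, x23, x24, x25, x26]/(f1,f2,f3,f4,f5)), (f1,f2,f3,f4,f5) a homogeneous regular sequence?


depth(R)=26
depth(R/I)=26-5=21


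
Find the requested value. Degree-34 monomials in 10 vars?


C(d+n-1,n-1)=C(43,9)=563921995


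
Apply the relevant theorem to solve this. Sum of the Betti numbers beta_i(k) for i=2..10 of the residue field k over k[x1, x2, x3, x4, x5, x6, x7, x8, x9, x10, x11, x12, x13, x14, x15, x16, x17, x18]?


Koszul resolution: beta_i(k)=C(n,i), n=18
C(18,2)=153, C(18,3)=816, C(18,4)=3060, C(18,5)=8568, C(18,6)=18564, C(18,7)=31824, C(18,8)=43758, C(18,9)=48620, C(18,10)=43758
Sum=199121


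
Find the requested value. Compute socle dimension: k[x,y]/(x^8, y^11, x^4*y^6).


Socle = ann(m) = span of standard monomials u with x*u, y*u in I (staircase corners).
Minimal generators: x^8, x^4*y^6, y^11
Corners: x^3y^10, x^7y^5
Socle dim=2


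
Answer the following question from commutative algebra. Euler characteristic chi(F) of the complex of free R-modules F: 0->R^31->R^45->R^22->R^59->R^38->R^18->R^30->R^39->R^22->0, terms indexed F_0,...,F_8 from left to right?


chi = sum (-1)^i * rank:
(-1)^0*31=31
(-1)^1*45=-45
(-1)^2*22=22
(-1)^3*59=-59
(-1)^4*38=38
(-1)^5*18=-18
(-1)^6*30=30
(-1)^7*39=-39
(-1)^8*22=22
chi=-18


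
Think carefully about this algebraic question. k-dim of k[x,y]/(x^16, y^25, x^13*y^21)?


k[x,y]/I, I = (x^16, y^25, x^13*y^21)
Rect: 16x25=400. Corner: (16-13)x(25-21)=12.
dim = 400-12 = 388


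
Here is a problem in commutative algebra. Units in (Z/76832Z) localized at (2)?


Local ring = Z/32Z.
phi(32) = 2^4*(2-1) = 16


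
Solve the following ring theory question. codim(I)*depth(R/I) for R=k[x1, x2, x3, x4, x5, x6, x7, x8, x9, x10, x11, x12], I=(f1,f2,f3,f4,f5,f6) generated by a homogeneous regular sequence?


codim=6, depth=dim(R/I)=12-6=6
Product=6*6=36


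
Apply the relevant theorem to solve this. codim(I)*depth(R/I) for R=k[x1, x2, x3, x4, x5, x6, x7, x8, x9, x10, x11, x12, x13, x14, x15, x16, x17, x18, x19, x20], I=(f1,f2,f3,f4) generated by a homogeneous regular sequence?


codim=4, depth=dim(R/I)=20-4=16
Product=4*16=64


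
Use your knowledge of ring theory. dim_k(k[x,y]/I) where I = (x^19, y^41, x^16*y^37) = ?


k[x,y]/I, I = (x^19, y^41, x^16*y^37)
Rect: 19x41=779. Corner: (19-16)x(41-37)=12.
dim = 779-12 = 767


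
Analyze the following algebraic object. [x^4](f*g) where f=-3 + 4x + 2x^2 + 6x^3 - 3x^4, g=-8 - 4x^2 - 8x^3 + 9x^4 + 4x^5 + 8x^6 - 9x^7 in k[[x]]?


[x^4] = sum a_i*b_j, i+j=4
  -3*9=-27
  4*-8=-32
  2*-4=-8
  -3*-8=24
Sum=-43


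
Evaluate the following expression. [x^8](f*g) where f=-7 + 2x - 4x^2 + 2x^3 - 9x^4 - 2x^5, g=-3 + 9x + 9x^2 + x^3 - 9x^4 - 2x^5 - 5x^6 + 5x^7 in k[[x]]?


[x^8] = sum a_i*b_j, i+j=8
  2*5=10
  -4*-5=20
  2*-2=-4
  -9*-9=81
  -2*1=-2
Sum=105


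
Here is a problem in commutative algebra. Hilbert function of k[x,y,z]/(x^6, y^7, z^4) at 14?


Need i<6, j<7, k<4 with i+j+k=14.
For each i, j ranges over max(0,14-i-3)..min(6,14-i):
  i=0: j in [11,6] -> 0
  i=1: j in [10,6] -> 0
  i=2: j in [9,6] -> 0
  i=3: j in [8,6] -> 0
  i=4: j in [7,6] -> 0
  i=5: j in [6,6] -> 1
H(14) = 0+0+0+0+0+1 = 1


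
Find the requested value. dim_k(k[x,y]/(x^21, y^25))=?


Basis: x^i*y^j, i<21, j<25
21*25=525


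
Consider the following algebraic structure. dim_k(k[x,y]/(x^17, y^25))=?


Basis: x^i*y^j, i<17, j<25
17*25=425


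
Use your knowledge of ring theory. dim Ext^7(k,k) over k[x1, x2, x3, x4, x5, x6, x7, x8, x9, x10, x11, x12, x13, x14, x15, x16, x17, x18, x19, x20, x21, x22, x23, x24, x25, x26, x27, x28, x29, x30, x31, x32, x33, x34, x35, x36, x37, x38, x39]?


C(n,i)=C(39,7)=15380937


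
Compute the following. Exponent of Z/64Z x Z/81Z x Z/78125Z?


Exponent = lcm of the cyclic orders; pairwise coprime => product.
2^6*3^4*5^7=64*81*78125=405000000


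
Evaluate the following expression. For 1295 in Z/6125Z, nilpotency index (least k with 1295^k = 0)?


1295^k mod 6125:
k=1: 1295
k=2: 4900
k=3: 0
First zero at k = 3


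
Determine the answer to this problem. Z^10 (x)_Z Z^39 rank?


rank(M(x)N) = rank(M)*rank(N)
10*39 = 390


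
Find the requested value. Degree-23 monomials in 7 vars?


C(d+n-1,n-1)=C(29,6)=475020


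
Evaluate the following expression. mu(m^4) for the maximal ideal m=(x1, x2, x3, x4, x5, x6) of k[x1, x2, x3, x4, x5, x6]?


Graded Nakayama: mu(m^d) = dim_k (m^d/m^(d+1)) = #degree-4 monomials in 6 vars
C(n+d-1,d)=C(9,4)=126


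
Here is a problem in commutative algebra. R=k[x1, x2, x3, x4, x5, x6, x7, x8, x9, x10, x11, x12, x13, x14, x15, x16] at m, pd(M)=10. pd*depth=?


pd+depth=16
depth=16-10=6
pd*depth=10*6=60


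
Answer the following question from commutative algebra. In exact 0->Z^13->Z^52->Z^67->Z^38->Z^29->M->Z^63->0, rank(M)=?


Alt sum=0:
(-1)^0*13 + (-1)^1*52 + (-1)^2*67 + (-1)^3*38 + (-1)^4*29 + (-1)^5*? + (-1)^6*63=0
rank(M)=82


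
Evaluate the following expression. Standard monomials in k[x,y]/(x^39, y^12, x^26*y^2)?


k[x,y]/I, I = (x^39, y^12, x^26*y^2)
Rect: 39x12=468. Corner: (39-26)x(12-2)=130.
dim = 468-130 = 338


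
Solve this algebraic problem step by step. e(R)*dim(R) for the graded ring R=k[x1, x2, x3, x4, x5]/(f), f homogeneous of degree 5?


e(R)=deg(f)=5, dim(R)=5-1=4
e*dim=5*4=20


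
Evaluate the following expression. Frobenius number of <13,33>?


gcd(13,33)=1 => F=ab-a-b=13*33-13-33=429-46=383


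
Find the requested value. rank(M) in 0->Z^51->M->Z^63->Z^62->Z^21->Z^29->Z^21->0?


Alt sum=0:
(-1)^0*51 + (-1)^1*? + (-1)^2*63 + (-1)^3*62 + (-1)^4*21 + (-1)^5*29 + (-1)^6*21=0
rank(M)=65


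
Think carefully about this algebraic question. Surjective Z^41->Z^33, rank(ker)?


rank(ker) = 41-33 = 8


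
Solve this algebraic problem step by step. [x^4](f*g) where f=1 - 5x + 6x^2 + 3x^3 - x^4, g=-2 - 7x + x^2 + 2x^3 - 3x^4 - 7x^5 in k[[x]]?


[x^4] = sum a_i*b_j, i+j=4
  1*-3=-3
  -5*2=-10
  6*1=6
  3*-7=-21
  -1*-2=2
Sum=-26


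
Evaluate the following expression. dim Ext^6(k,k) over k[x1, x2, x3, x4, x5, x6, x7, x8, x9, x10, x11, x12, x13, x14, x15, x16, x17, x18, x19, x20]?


C(n,i)=C(20,6)=38760


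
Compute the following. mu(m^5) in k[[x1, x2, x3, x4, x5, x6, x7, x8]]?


C(n+d-1,d)=C(12,5)=792


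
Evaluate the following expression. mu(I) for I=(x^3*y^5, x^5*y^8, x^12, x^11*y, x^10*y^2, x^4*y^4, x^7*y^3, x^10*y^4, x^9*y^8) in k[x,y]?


Remove redundant (divisible by others).
x^10*y^4 redundant.
x^9*y^8 redundant.
x^5*y^8 redundant.
Min: x^12, x^11*y, x^10*y^2, x^7*y^3, x^4*y^4, x^3*y^5
Count=6


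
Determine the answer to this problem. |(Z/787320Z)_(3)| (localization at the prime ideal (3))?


3-primary part: 787320=3^9*40
Size=3^9=19683


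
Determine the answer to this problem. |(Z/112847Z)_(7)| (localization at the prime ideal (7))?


7-primary part: 112847=7^4*47
Size=7^4=2401


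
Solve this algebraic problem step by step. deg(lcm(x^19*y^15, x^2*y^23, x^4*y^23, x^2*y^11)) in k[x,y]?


lcm = componentwise max:
x: max(19,2,4,2)=19
y: max(15,23,23,11)=23
Total=19+23=42


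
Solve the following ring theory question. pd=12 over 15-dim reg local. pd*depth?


pd+depth=15
depth=15-12=3
pd*depth=12*3=36


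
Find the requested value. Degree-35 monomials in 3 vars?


C(d+n-1,n-1)=C(37,2)=666


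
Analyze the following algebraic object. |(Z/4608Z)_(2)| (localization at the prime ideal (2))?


2-primary part: 4608=2^9*9
Size=2^9=512


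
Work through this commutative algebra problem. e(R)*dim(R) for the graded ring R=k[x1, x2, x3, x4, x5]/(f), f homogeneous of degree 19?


e(R)=deg(f)=19, dim(R)=5-1=4
e*dim=19*4=76


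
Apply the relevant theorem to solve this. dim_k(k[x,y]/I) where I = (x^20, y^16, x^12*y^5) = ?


k[x,y]/I, I = (x^20, y^16, x^12*y^5)
Rect: 20x16=320. Corner: (20-12)x(16-5)=88.
dim = 320-88 = 232


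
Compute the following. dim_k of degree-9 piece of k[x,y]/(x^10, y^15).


k[x,y], I = (x^10, y^15), d = 9
Need i < 10 and d-i < 15.
Range: 0 <= i <= 9.
H(9) = 10


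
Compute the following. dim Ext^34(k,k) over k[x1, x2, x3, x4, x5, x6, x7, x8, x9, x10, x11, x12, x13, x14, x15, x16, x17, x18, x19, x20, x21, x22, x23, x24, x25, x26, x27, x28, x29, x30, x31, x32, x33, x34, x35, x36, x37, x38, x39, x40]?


C(n,i)=C(40,34)=3838380


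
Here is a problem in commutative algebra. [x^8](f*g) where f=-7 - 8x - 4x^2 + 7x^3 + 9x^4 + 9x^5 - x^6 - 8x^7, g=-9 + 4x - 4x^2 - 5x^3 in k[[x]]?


[x^8] = sum a_i*b_j, i+j=8
  9*-5=-45
  -1*-4=4
  -8*4=-32
Sum=-73


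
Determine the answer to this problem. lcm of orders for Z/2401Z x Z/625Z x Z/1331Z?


Exponent = lcm of the cyclic orders; pairwise coprime => product.
7^4*5^4*11^3=2401*625*1331=1997331875


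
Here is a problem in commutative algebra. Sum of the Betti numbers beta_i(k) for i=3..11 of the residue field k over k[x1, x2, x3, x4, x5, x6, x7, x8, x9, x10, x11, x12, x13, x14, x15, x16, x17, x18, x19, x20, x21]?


Koszul resolution: beta_i(k)=C(n,i), n=21
C(21,3)=1330, C(21,4)=5985, C(21,5)=20349, C(21,6)=54264, C(21,7)=116280, C(21,8)=203490, C(21,9)=293930, C(21,10)=352716, C(21,11)=352716
Sum=1401060


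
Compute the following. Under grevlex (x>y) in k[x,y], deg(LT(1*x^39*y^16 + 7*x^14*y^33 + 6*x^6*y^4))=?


LT: 1*x^39*y^16
deg_x=39, deg_y=16
Total=39+16=55


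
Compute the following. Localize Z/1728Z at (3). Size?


3-primary part: 1728=3^3*64
Size=3^3=27


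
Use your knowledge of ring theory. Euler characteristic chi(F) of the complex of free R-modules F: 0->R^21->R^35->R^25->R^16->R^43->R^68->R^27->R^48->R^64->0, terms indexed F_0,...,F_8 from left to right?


chi = sum (-1)^i * rank:
(-1)^0*21=21
(-1)^1*35=-35
(-1)^2*25=25
(-1)^3*16=-16
(-1)^4*43=43
(-1)^5*68=-68
(-1)^6*27=27
(-1)^7*48=-48
(-1)^8*64=64
chi=13


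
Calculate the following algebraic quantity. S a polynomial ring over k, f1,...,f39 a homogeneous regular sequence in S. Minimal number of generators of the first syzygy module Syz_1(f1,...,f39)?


Regular sequence => Koszul complex is the minimal free resolution.
Syz_1 minimally generated by Koszul relations f_i*e_j - f_j*e_i (i<j): mu(Syz_1) = beta_2 = C(m,2) = m(m-1)/2
m=39
39*38/2 = 741


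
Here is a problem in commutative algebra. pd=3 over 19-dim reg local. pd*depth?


pd+depth=19
depth=19-3=16
pd*depth=3*16=48


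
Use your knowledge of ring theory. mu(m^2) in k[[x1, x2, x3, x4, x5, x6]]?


C(n+d-1,d)=C(7,2)=21


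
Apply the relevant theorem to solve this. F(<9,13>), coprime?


gcd(9,13)=1 => F=ab-a-b=9*13-9-13=117-22=95
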